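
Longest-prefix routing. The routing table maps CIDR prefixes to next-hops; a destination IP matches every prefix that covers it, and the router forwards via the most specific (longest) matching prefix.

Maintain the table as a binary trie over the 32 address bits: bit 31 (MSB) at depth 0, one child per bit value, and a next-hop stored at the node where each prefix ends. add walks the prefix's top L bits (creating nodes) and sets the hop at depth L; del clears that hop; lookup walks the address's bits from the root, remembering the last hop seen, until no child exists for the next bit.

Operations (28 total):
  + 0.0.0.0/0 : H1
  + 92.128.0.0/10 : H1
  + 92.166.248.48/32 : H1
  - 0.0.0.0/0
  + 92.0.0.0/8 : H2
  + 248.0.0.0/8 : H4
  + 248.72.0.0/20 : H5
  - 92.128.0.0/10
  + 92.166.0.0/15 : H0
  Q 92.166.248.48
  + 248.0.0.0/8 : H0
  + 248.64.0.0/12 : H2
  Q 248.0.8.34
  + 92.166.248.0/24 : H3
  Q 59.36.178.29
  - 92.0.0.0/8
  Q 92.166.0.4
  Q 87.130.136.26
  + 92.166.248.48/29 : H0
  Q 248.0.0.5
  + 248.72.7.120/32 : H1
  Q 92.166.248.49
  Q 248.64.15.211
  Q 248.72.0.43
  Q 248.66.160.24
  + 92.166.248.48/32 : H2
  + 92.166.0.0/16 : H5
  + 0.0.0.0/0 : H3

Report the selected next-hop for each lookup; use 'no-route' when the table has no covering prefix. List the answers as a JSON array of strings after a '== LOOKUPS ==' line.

Process each operation:
  + 0.0.0.0/0 (H1) depth=0
  + 92.128.0.0/10 (H1) depth=10
  + 92.166.248.48/32 (H1) depth=32
  del 0.0.0.0/0 (clear depth 0)
  + 92.0.0.0/8 (H2) depth=8
  + 248.0.0.0/8 (H4) depth=8
  + 248.72.0.0/20 (H5) depth=20
  del 92.128.0.0/10 (clear depth 10)
  + 92.166.0.0/15 (H0) depth=15
  lookup 92.166.248.48: bits 01011100101001101111100000110000 walk d0:-→d1:-→d2:-→d3:-→d4:-→d5:-→d6:-→d7:-→d8:H2→d9:-→d10:-→d11:-→d12:-→d13:-→d14:-→d15:H0→d16:-→d17:-→d18:-→d19:-→d20:-→d21:-→d22:-→d23:-→d24:-→d25:-→d26:-→d27:-→d28:-→d29:-→d30:-→d31:-→d32:H1 -> H1
  + 248.0.0.0/8 (H0) depth=8
  + 248.64.0.0/12 (H2) depth=12
  lookup 248.0.8.34: bits 111110000 walk d0:-→d1:-→d2:-→d3:-→d4:-→d5:-→d6:-→d7:-→d8:H0→d9:- -> H0
  + 92.166.248.0/24 (H3) depth=24
  lookup 59.36.178.29: bits 0 walk d0:-→d1:- -> no-route
  del 92.0.0.0/8 (clear depth 8)
  lookup 92.166.0.4: bits 0101110010100110 walk d0:-→d1:-→d2:-→d3:-→d4:-→d5:-→d6:-→d7:-→d8:-→d9:-→d10:-→d11:-→d12:-→d13:-→d14:-→d15:H0→d16:- -> H0
  lookup 87.130.136.26: bits 0101 walk d0:-→d1:-→d2:-→d3:-→d4:- -> no-route
  + 92.166.248.48/29 (H0) depth=29
  lookup 248.0.0.5: bits 111110000 walk d0:-→d1:-→d2:-→d3:-→d4:-→d5:-→d6:-→d7:-→d8:H0→d9:- -> H0
  + 248.72.7.120/32 (H1) depth=32
  lookup 92.166.248.49: bits 0101110010100110111110000011000 walk d0:-→d1:-→d2:-→d3:-→d4:-→d5:-→d6:-→d7:-→d8:-→d9:-→d10:-→d11:-→d12:-→d13:-→d14:-→d15:H0→d16:-→d17:-→d18:-→d19:-→d20:-→d21:-→d22:-→d23:-→d24:H3→d25:-→d26:-→d27:-→d28:-→d29:H0→d30:-→d31:- -> H0
  lookup 248.64.15.211: bits 111110000100 walk d0:-→d1:-→d2:-→d3:-→d4:-→d5:-→d6:-→d7:-→d8:H0→d9:-→d10:-→d11:-→d12:H2 -> H2
  lookup 248.72.0.43: bits 111110000100100000000 walk d0:-→d1:-→d2:-→d3:-→d4:-→d5:-→d6:-→d7:-→d8:H0→d9:-→d10:-→d11:-→d12:H2→d13:-→d14:-→d15:-→d16:-→d17:-→d18:-→d19:-→d20:H5→d21:- -> H5
  lookup 248.66.160.24: bits 111110000100 walk d0:-→d1:-→d2:-→d3:-→d4:-→d5:-→d6:-→d7:-→d8:H0→d9:-→d10:-→d11:-→d12:H2 -> H2
  + 92.166.248.48/32 (H2) depth=32
  + 92.166.0.0/16 (H5) depth=16
  + 0.0.0.0/0 (H3) depth=0

== LOOKUPS ==
["H1","H0","no-route","H0","no-route","H0","H0","H2","H5","H2"]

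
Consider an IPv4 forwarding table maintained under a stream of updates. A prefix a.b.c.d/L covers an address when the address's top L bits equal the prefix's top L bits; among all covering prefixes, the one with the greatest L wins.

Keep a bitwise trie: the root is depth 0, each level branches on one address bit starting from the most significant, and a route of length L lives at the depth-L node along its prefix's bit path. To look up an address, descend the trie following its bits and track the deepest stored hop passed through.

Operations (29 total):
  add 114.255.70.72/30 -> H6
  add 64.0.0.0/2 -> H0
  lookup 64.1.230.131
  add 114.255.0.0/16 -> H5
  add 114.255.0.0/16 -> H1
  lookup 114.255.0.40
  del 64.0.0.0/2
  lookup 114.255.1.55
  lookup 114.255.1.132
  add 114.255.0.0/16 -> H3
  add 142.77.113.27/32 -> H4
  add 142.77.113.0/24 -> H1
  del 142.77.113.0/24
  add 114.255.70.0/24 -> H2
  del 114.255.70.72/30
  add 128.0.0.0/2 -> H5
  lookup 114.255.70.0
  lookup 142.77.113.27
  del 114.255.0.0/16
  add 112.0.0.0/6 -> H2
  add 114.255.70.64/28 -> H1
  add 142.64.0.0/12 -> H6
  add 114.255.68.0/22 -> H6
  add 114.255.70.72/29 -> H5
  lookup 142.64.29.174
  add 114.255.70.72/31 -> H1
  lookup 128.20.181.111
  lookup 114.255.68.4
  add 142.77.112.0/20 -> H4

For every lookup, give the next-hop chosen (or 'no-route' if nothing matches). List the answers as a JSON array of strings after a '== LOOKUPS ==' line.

Process each operation:
  add 114.255.70.72/30 -> H6 at depth 30
  add 64.0.0.0/2 -> H0 at depth 2
  lookup 64.1.230.131: bits 01 walk d0:-→d1:-→d2:H0 -> H0
  add 114.255.0.0/16 -> H5 at depth 16
  add 114.255.0.0/16 -> H1 at depth 16
  lookup 114.255.0.40: bits 01110010111111110 walk d0:-→d1:-→d2:H0→d3:-→d4:-→d5:-→d6:-→d7:-→d8:-→d9:-→d10:-→d11:-→d12:-→d13:-→d14:-→d15:-→d16:H1→d17:- -> H1
  del 64.0.0.0/2 (clear depth 2)
  lookup 114.255.1.55: bits 01110010111111110 walk d0:-→d1:-→d2:-→d3:-→d4:-→d5:-→d6:-→d7:-→d8:-→d9:-→d10:-→d11:-→d12:-→d13:-→d14:-→d15:-→d16:H1→d17:- -> H1
  lookup 114.255.1.132: bits 01110010111111110 walk d0:-→d1:-→d2:-→d3:-→d4:-→d5:-→d6:-→d7:-→d8:-→d9:-→d10:-→d11:-→d12:-→d13:-→d14:-→d15:-→d16:H1→d17:- -> H1
  add 114.255.0.0/16 -> H3 at depth 16
  add 142.77.113.27/32 -> H4 at depth 32
  add 142.77.113.0/24 -> H1 at depth 24
  del 142.77.113.0/24 (clear depth 24)
  add 114.255.70.0/24 -> H2 at depth 24
  del 114.255.70.72/30 (clear depth 30)
  add 128.0.0.0/2 -> H5 at depth 2
  lookup 114.255.70.0: bits 0111001011111111010001100 walk d0:-→d1:-→d2:-→d3:-→d4:-→d5:-→d6:-→d7:-→d8:-→d9:-→d10:-→d11:-→d12:-→d13:-→d14:-→d15:-→d16:H3→d17:-→d18:-→d19:-→d20:-→d21:-→d22:-→d23:-→d24:H2→d25:- -> H2
  lookup 142.77.113.27: bits 10001110010011010111000100011011 walk d0:-→d1:-→d2:H5→d3:-→d4:-→d5:-→d6:-→d7:-→d8:-→d9:-→d10:-→d11:-→d12:-→d13:-→d14:-→d15:-→d16:-→d17:-→d18:-→d19:-→d20:-→d21:-→d22:-→d23:-→d24:-→d25:-→d26:-→d27:-→d28:-→d29:-→d30:-→d31:-→d32:H4 -> H4
  del 114.255.0.0/16 (clear depth 16)
  add 112.0.0.0/6 -> H2 at depth 6
  add 114.255.70.64/28 -> H1 at depth 28
  add 142.64.0.0/12 -> H6 at depth 12
  add 114.255.68.0/22 -> H6 at depth 22
  add 114.255.70.72/29 -> H5 at depth 29
  lookup 142.64.29.174: bits 100011100100 walk d0:-→d1:-→d2:H5→d3:-→d4:-→d5:-→d6:-→d7:-→d8:-→d9:-→d10:-→d11:-→d12:H6 -> H6
  add 114.255.70.72/31 -> H1 at depth 31
  lookup 128.20.181.111: bits 1000 walk d0:-→d1:-→d2:H5→d3:-→d4:- -> H5
  lookup 114.255.68.4: bits 0111001011111111010001 walk d0:-→d1:-→d2:-→d3:-→d4:-→d5:-→d6:H2→d7:-→d8:-→d9:-→d10:-→d11:-→d12:-→d13:-→d14:-→d15:-→d16:-→d17:-→d18:-→d19:-→d20:-→d21:-→d22:H6 -> H6
  add 142.77.112.0/20 -> H4 at depth 20

== LOOKUPS ==
["H0","H1","H1","H1","H2","H4","H6","H5","H6"]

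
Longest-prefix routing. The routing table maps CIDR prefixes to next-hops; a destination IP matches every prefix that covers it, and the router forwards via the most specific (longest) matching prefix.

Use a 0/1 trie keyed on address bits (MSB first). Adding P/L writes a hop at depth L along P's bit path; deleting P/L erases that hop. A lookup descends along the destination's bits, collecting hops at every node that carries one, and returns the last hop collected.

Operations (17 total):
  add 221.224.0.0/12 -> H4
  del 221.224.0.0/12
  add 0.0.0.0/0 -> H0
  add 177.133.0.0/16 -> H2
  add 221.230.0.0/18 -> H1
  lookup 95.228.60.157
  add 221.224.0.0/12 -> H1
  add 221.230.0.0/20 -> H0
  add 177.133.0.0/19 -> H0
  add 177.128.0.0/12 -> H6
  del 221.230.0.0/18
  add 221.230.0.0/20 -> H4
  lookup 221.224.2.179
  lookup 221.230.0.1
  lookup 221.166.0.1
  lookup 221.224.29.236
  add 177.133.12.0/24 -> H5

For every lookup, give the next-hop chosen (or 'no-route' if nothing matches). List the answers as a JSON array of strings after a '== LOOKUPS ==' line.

Trace:
  add 221.224.0.0/12 -> H4 at depth 12
  - 221.224.0.0/12 clear@12
  add 0.0.0.0/0 -> H0 at depth 0
  add 177.133.0.0/16 -> H2 at depth 16
  add 221.230.0.0/18 -> H1 at depth 18
  ? 95.228.60.157  path d0:H0  best=H0
  add 221.224.0.0/12 -> H1 at depth 12
  add 221.230.0.0/20 -> H0 at depth 20
  add 177.133.0.0/19 -> H0 at depth 19
  add 177.128.0.0/12 -> H6 at depth 12
  - 221.230.0.0/18 clear@18
  add 221.230.0.0/20 -> H4 at depth 20
  ? 221.224.2.179  path d0:H0→d1:-→d2:-→d3:-→d4:-→d5:-→d6:-→d7:-→d8:-→d9:-→d10:-→d11:-→d12:H1→d13:-  best=H1
  ? 221.230.0.1  path d0:H0→d1:-→d2:-→d3:-→d4:-→d5:-→d6:-→d7:-→d8:-→d9:-→d10:-→d11:-→d12:H1→d13:-→d14:-→d15:-→d16:-→d17:-→d18:-→d19:-→d20:H4  best=H4
  ? 221.166.0.1  path d0:H0→d1:-→d2:-→d3:-→d4:-→d5:-→d6:-→d7:-→d8:-→d9:-  best=H0
  ? 221.224.29.236  path d0:H0→d1:-→d2:-→d3:-→d4:-→d5:-→d6:-→d7:-→d8:-→d9:-→d10:-→d11:-→d12:H1→d13:-  best=H1
  add 177.133.12.0/24 -> H5 at depth 24

== LOOKUPS ==
["H0","H1","H4","H0","H1"]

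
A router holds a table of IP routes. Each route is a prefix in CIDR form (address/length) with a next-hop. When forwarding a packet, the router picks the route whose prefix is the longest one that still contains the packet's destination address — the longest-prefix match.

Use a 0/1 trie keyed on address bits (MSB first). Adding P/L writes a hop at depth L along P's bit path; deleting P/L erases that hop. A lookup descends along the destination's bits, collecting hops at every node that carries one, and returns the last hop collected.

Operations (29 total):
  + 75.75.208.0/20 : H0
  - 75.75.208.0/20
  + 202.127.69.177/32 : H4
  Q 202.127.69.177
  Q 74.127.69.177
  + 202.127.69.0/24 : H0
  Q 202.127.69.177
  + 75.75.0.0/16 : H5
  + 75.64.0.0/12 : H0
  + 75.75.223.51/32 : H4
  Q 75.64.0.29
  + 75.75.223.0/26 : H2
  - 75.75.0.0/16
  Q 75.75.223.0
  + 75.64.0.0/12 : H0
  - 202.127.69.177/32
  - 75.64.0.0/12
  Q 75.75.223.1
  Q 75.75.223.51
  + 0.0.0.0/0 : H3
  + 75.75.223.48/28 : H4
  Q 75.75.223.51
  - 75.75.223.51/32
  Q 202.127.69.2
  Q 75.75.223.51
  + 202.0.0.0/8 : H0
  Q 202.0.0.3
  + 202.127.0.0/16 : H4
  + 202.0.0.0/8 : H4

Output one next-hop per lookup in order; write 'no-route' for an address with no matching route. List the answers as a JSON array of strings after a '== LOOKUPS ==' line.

Apply in order:
  + 75.75.208.0/20 (H0) depth=20
  del 75.75.208.0/20 (clear depth 20)
  + 202.127.69.177/32 (H4) depth=32
  ? 202.127.69.177  path d0:-→d1:-→d2:-→d3:-→d4:-→d5:-→d6:-→d7:-→d8:-→d9:-→d10:-→d11:-→d12:-→d13:-→d14:-→d15:-→d16:-→d17:-→d18:-→d19:-→d20:-→d21:-→d22:-→d23:-→d24:-→d25:-→d26:-→d27:-→d28:-→d29:-→d30:-→d31:-→d32:H4  best=H4
  ? 74.127.69.177  path d0:-→d1:-→d2:-→d3:-→d4:-→d5:-→d6:-→d7:-  best=no-route
  + 202.127.69.0/24 (H0) depth=24
  ? 202.127.69.177  path d0:-→d1:-→d2:-→d3:-→d4:-→d5:-→d6:-→d7:-→d8:-→d9:-→d10:-→d11:-→d12:-→d13:-→d14:-→d15:-→d16:-→d17:-→d18:-→d19:-→d20:-→d21:-→d22:-→d23:-→d24:H0→d25:-→d26:-→d27:-→d28:-→d29:-→d30:-→d31:-→d32:H4  best=H4
  + 75.75.0.0/16 (H5) depth=16
  + 75.64.0.0/12 (H0) depth=12
  + 75.75.223.51/32 (H4) depth=32
  ? 75.64.0.29  path d0:-→d1:-→d2:-→d3:-→d4:-→d5:-→d6:-→d7:-→d8:-→d9:-→d10:-→d11:-→d12:H0  best=H0
  + 75.75.223.0/26 (H2) depth=26
  del 75.75.0.0/16 (clear depth 16)
  ? 75.75.223.0  path d0:-→d1:-→d2:-→d3:-→d4:-→d5:-→d6:-→d7:-→d8:-→d9:-→d10:-→d11:-→d12:H0→d13:-→d14:-→d15:-→d16:-→d17:-→d18:-→d19:-→d20:-→d21:-→d22:-→d23:-→d24:-→d25:-→d26:H2  best=H2
  + 75.64.0.0/12 (H0) depth=12
  del 202.127.69.177/32 (clear depth 32)
  del 75.64.0.0/12 (clear depth 12)
  ? 75.75.223.1  path d0:-→d1:-→d2:-→d3:-→d4:-→d5:-→d6:-→d7:-→d8:-→d9:-→d10:-→d11:-→d12:-→d13:-→d14:-→d15:-→d16:-→d17:-→d18:-→d19:-→d20:-→d21:-→d22:-→d23:-→d24:-→d25:-→d26:H2  best=H2
  ? 75.75.223.51  path d0:-→d1:-→d2:-→d3:-→d4:-→d5:-→d6:-→d7:-→d8:-→d9:-→d10:-→d11:-→d12:-→d13:-→d14:-→d15:-→d16:-→d17:-→d18:-→d19:-→d20:-→d21:-→d22:-→d23:-→d24:-→d25:-→d26:H2→d27:-→d28:-→d29:-→d30:-→d31:-→d32:H4  best=H4
  + 0.0.0.0/0 (H3) depth=0
  + 75.75.223.48/28 (H4) depth=28
  ? 75.75.223.51  path d0:H3→d1:-→d2:-→d3:-→d4:-→d5:-→d6:-→d7:-→d8:-→d9:-→d10:-→d11:-→d12:-→d13:-→d14:-→d15:-→d16:-→d17:-→d18:-→d19:-→d20:-→d21:-→d22:-→d23:-→d24:-→d25:-→d26:H2→d27:-→d28:H4→d29:-→d30:-→d31:-→d32:H4  best=H4
  del 75.75.223.51/32 (clear depth 32)
  ? 202.127.69.2  path d0:H3→d1:-→d2:-→d3:-→d4:-→d5:-→d6:-→d7:-→d8:-→d9:-→d10:-→d11:-→d12:-→d13:-→d14:-→d15:-→d16:-→d17:-→d18:-→d19:-→d20:-→d21:-→d22:-→d23:-→d24:H0  best=H0
  ? 75.75.223.51  path d0:H3→d1:-→d2:-→d3:-→d4:-→d5:-→d6:-→d7:-→d8:-→d9:-→d10:-→d11:-→d12:-→d13:-→d14:-→d15:-→d16:-→d17:-→d18:-→d19:-→d20:-→d21:-→d22:-→d23:-→d24:-→d25:-→d26:H2→d27:-→d28:H4→d29:-→d30:-→d31:-→d32:-  best=H4
  + 202.0.0.0/8 (H0) depth=8
  ? 202.0.0.3  path d0:H3→d1:-→d2:-→d3:-→d4:-→d5:-→d6:-→d7:-→d8:H0→d9:-  best=H0
  + 202.127.0.0/16 (H4) depth=16
  + 202.0.0.0/8 (H4) depth=8

== LOOKUPS ==
["H4","no-route","H4","H0","H2","H2","H4","H4","H0","H4","H0"]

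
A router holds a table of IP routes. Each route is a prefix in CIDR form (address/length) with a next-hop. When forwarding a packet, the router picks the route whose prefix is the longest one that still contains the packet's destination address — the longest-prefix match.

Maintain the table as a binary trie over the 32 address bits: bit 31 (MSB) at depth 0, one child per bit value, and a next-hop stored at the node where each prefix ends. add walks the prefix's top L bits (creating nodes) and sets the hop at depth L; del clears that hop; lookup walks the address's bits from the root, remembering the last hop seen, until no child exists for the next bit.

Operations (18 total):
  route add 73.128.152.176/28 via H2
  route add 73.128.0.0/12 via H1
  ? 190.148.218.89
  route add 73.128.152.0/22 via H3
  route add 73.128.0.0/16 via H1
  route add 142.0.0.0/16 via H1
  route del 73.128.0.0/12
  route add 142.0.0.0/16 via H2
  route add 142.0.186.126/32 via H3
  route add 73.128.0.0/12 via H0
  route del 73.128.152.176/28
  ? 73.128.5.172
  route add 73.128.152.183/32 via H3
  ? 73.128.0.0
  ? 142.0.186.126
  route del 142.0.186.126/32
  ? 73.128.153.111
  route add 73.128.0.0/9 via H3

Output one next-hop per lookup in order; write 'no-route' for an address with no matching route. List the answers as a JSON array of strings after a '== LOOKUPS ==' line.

Trace:
  + 73.128.152.176/28 (H2) depth=28
  + 73.128.0.0/12 (H1) depth=12
  ? 190.148.218.89  path d0:-  best=no-route
  + 73.128.152.0/22 (H3) depth=22
  + 73.128.0.0/16 (H1) depth=16
  + 142.0.0.0/16 (H1) depth=16
  del 73.128.0.0/12 (clear depth 12)
  + 142.0.0.0/16 (H2) depth=16
  + 142.0.186.126/32 (H3) depth=32
  + 73.128.0.0/12 (H0) depth=12
  del 73.128.152.176/28 (clear depth 28)
  ? 73.128.5.172  path d0:-→d1:-→d2:-→d3:-→d4:-→d5:-→d6:-→d7:-→d8:-→d9:-→d10:-→d11:-→d12:H0→d13:-→d14:-→d15:-→d16:H1  best=H1
  + 73.128.152.183/32 (H3) depth=32
  ? 73.128.0.0  path d0:-→d1:-→d2:-→d3:-→d4:-→d5:-→d6:-→d7:-→d8:-→d9:-→d10:-→d11:-→d12:H0→d13:-→d14:-→d15:-→d16:H1  best=H1
  ? 142.0.186.126  path d0:-→d1:-→d2:-→d3:-→d4:-→d5:-→d6:-→d7:-→d8:-→d9:-→d10:-→d11:-→d12:-→d13:-→d14:-→d15:-→d16:H2→d17:-→d18:-→d19:-→d20:-→d21:-→d22:-→d23:-→d24:-→d25:-→d26:-→d27:-→d28:-→d29:-→d30:-→d31:-→d32:H3  best=H3
  del 142.0.186.126/32 (clear depth 32)
  ? 73.128.153.111  path d0:-→d1:-→d2:-→d3:-→d4:-→d5:-→d6:-→d7:-→d8:-→d9:-→d10:-→d11:-→d12:H0→d13:-→d14:-→d15:-→d16:H1→d17:-→d18:-→d19:-→d20:-→d21:-→d22:H3→d23:-  best=H3
  + 73.128.0.0/9 (H3) depth=9

== LOOKUPS ==
["no-route","H1","H1","H3","H3"]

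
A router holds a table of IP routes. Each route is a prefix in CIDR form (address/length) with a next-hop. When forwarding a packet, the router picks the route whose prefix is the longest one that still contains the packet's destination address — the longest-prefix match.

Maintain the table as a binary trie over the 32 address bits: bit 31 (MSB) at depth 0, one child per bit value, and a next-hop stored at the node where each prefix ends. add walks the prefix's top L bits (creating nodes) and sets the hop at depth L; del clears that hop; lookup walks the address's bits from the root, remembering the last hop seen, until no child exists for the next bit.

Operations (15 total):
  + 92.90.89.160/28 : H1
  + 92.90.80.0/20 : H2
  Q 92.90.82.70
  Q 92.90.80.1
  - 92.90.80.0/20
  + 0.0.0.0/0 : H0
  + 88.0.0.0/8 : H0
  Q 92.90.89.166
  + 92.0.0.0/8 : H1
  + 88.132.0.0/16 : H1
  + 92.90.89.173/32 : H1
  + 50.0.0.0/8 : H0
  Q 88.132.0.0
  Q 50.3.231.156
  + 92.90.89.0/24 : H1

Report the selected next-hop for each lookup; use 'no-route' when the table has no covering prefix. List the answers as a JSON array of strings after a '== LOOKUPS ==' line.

Apply in order:
  + 92.90.89.160/28 (H1) depth=28
  + 92.90.80.0/20 (H2) depth=20
  lookup 92.90.82.70: bits 01011100010110100101 walk d0:-→d1:-→d2:-→d3:-→d4:-→d5:-→d6:-→d7:-→d8:-→d9:-→d10:-→d11:-→d12:-→d13:-→d14:-→d15:-→d16:-→d17:-→d18:-→d19:-→d20:H2 -> H2
  lookup 92.90.80.1: bits 01011100010110100101 walk d0:-→d1:-→d2:-→d3:-→d4:-→d5:-→d6:-→d7:-→d8:-→d9:-→d10:-→d11:-→d12:-→d13:-→d14:-→d15:-→d16:-→d17:-→d18:-→d19:-→d20:H2 -> H2
  del 92.90.80.0/20 (clear depth 20)
  + 0.0.0.0/0 (H0) depth=0
  + 88.0.0.0/8 (H0) depth=8
  lookup 92.90.89.166: bits 0101110001011010010110011010 walk d0:H0→d1:-→d2:-→d3:-→d4:-→d5:-→d6:-→d7:-→d8:-→d9:-→d10:-→d11:-→d12:-→d13:-→d14:-→d15:-→d16:-→d17:-→d18:-→d19:-→d20:-→d21:-→d22:-→d23:-→d24:-→d25:-→d26:-→d27:-→d28:H1 -> H1
  + 92.0.0.0/8 (H1) depth=8
  + 88.132.0.0/16 (H1) depth=16
  + 92.90.89.173/32 (H1) depth=32
  + 50.0.0.0/8 (H0) depth=8
  lookup 88.132.0.0: bits 0101100010000100 walk d0:H0→d1:-→d2:-→d3:-→d4:-→d5:-→d6:-→d7:-→d8:H0→d9:-→d10:-→d11:-→d12:-→d13:-→d14:-→d15:-→d16:H1 -> H1
  lookup 50.3.231.156: bits 00110010 walk d0:H0→d1:-→d2:-→d3:-→d4:-→d5:-→d6:-→d7:-→d8:H0 -> H0
  + 92.90.89.0/24 (H1) depth=24

== LOOKUPS ==
["H2","H2","H1","H1","H0"]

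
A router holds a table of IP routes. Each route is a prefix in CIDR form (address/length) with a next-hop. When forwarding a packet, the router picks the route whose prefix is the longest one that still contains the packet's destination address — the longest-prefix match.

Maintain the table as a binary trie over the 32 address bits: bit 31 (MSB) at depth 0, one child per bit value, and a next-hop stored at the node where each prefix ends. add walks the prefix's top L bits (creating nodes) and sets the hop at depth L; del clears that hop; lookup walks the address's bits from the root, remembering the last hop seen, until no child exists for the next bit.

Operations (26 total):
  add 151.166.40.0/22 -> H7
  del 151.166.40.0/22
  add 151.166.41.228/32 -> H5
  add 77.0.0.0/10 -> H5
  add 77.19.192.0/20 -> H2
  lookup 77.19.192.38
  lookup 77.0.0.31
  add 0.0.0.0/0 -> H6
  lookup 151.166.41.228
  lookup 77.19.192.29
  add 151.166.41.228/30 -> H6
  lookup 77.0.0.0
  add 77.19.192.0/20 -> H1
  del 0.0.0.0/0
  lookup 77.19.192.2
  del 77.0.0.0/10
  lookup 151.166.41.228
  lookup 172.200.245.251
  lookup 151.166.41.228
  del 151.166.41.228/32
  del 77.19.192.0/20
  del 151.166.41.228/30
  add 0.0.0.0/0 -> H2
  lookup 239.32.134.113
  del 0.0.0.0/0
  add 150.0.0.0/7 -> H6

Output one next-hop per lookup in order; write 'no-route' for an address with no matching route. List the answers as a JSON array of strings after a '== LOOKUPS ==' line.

Process each operation:
  add 151.166.40.0/22 -> H7 at depth 22
  - 151.166.40.0/22 clear@22
  add 151.166.41.228/32 -> H5 at depth 32
  add 77.0.0.0/10 -> H5 at depth 10
  add 77.19.192.0/20 -> H2 at depth 20
  ? 77.19.192.38  path d0:-→d1:-→d2:-→d3:-→d4:-→d5:-→d6:-→d7:-→d8:-→d9:-→d10:H5→d11:-→d12:-→d13:-→d14:-→d15:-→d16:-→d17:-→d18:-→d19:-→d20:H2  best=H2
  ? 77.0.0.31  path d0:-→d1:-→d2:-→d3:-→d4:-→d5:-→d6:-→d7:-→d8:-→d9:-→d10:H5→d11:-  best=H5
  add 0.0.0.0/0 -> H6 at depth 0
  ? 151.166.41.228  path d0:H6→d1:-→d2:-→d3:-→d4:-→d5:-→d6:-→d7:-→d8:-→d9:-→d10:-→d11:-→d12:-→d13:-→d14:-→d15:-→d16:-→d17:-→d18:-→d19:-→d20:-→d21:-→d22:-→d23:-→d24:-→d25:-→d26:-→d27:-→d28:-→d29:-→d30:-→d31:-→d32:H5  best=H5
  ? 77.19.192.29  path d0:H6→d1:-→d2:-→d3:-→d4:-→d5:-→d6:-→d7:-→d8:-→d9:-→d10:H5→d11:-→d12:-→d13:-→d14:-→d15:-→d16:-→d17:-→d18:-→d19:-→d20:H2  best=H2
  add 151.166.41.228/30 -> H6 at depth 30
  ? 77.0.0.0  path d0:H6→d1:-→d2:-→d3:-→d4:-→d5:-→d6:-→d7:-→d8:-→d9:-→d10:H5→d11:-  best=H5
  add 77.19.192.0/20 -> H1 at depth 20
  - 0.0.0.0/0 clear@0
  ? 77.19.192.2  path d0:-→d1:-→d2:-→d3:-→d4:-→d5:-→d6:-→d7:-→d8:-→d9:-→d10:H5→d11:-→d12:-→d13:-→d14:-→d15:-→d16:-→d17:-→d18:-→d19:-→d20:H1  best=H1
  - 77.0.0.0/10 clear@10
  ? 151.166.41.228  path d0:-→d1:-→d2:-→d3:-→d4:-→d5:-→d6:-→d7:-→d8:-→d9:-→d10:-→d11:-→d12:-→d13:-→d14:-→d15:-→d16:-→d17:-→d18:-→d19:-→d20:-→d21:-→d22:-→d23:-→d24:-→d25:-→d26:-→d27:-→d28:-→d29:-→d30:H6→d31:-→d32:H5  best=H5
  ? 172.200.245.251  path d0:-→d1:-→d2:-  best=no-route
  ? 151.166.41.228  path d0:-→d1:-→d2:-→d3:-→d4:-→d5:-→d6:-→d7:-→d8:-→d9:-→d10:-→d11:-→d12:-→d13:-→d14:-→d15:-→d16:-→d17:-→d18:-→d19:-→d20:-→d21:-→d22:-→d23:-→d24:-→d25:-→d26:-→d27:-→d28:-→d29:-→d30:H6→d31:-→d32:H5  best=H5
  - 151.166.41.228/32 clear@32
  - 77.19.192.0/20 clear@20
  - 151.166.41.228/30 clear@30
  add 0.0.0.0/0 -> H2 at depth 0
  ? 239.32.134.113  path d0:H2→d1:-  best=H2
  - 0.0.0.0/0 clear@0
  add 150.0.0.0/7 -> H6 at depth 7

== LOOKUPS ==
["H2","H5","H5","H2","H5","H1","H5","no-route","H5","H2"]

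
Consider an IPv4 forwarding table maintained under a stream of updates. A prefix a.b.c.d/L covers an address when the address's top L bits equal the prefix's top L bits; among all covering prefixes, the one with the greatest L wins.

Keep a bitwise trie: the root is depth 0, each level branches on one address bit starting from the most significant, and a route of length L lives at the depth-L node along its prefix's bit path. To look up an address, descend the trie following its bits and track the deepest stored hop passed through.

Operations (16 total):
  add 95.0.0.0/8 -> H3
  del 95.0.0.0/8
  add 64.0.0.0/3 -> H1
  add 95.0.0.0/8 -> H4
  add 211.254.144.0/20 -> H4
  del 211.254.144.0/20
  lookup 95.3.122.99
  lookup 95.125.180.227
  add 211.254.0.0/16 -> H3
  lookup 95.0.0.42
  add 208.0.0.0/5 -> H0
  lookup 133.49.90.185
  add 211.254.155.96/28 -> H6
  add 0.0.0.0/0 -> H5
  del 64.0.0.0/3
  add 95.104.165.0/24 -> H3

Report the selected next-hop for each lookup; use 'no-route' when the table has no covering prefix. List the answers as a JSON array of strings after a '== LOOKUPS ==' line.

Trace:
  add 95.0.0.0/8 -> H3 at depth 8
  del 95.0.0.0/8 (clear depth 8)
  add 64.0.0.0/3 -> H1 at depth 3
  add 95.0.0.0/8 -> H4 at depth 8
  add 211.254.144.0/20 -> H4 at depth 20
  del 211.254.144.0/20 (clear depth 20)
  lookup 95.3.122.99: bits 01011111 walk d0:-→d1:-→d2:-→d3:H1→d4:-→d5:-→d6:-→d7:-→d8:H4 -> H4
  lookup 95.125.180.227: bits 01011111 walk d0:-→d1:-→d2:-→d3:H1→d4:-→d5:-→d6:-→d7:-→d8:H4 -> H4
  add 211.254.0.0/16 -> H3 at depth 16
  lookup 95.0.0.42: bits 01011111 walk d0:-→d1:-→d2:-→d3:H1→d4:-→d5:-→d6:-→d7:-→d8:H4 -> H4
  add 208.0.0.0/5 -> H0 at depth 5
  lookup 133.49.90.185: bits 1 walk d0:-→d1:- -> no-route
  add 211.254.155.96/28 -> H6 at depth 28
  add 0.0.0.0/0 -> H5 at depth 0
  del 64.0.0.0/3 (clear depth 3)
  add 95.104.165.0/24 -> H3 at depth 24

== LOOKUPS ==
["H4","H4","H4","no-route"]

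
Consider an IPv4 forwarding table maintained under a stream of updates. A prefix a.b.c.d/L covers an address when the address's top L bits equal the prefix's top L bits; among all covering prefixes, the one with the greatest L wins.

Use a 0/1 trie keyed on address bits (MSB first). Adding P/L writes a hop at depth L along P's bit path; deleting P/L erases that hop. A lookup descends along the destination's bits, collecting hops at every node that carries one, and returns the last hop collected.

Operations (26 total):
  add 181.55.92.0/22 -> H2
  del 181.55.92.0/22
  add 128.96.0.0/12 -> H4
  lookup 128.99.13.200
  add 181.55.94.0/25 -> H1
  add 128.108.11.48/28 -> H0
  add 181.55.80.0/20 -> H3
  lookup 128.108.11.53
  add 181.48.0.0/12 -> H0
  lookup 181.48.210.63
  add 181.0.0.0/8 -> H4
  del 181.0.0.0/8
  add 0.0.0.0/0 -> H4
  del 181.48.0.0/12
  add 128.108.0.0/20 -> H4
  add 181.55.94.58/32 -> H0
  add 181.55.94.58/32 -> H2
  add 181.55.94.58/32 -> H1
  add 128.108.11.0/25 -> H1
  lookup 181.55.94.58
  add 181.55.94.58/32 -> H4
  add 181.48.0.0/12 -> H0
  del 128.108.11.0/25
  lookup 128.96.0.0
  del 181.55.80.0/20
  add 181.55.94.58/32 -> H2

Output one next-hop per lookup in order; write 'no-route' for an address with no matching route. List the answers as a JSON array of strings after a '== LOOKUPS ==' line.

Trace:
  add 181.55.92.0/22 -> H2 at depth 22
  - 181.55.92.0/22 clear@22
  add 128.96.0.0/12 -> H4 at depth 12
  ? 128.99.13.200  path d0:-→d1:-→d2:-→d3:-→d4:-→d5:-→d6:-→d7:-→d8:-→d9:-→d10:-→d11:-→d12:H4  best=H4
  add 181.55.94.0/25 -> H1 at depth 25
  add 128.108.11.48/28 -> H0 at depth 28
  add 181.55.80.0/20 -> H3 at depth 20
  ? 128.108.11.53  path d0:-→d1:-→d2:-→d3:-→d4:-→d5:-→d6:-→d7:-→d8:-→d9:-→d10:-→d11:-→d12:H4→d13:-→d14:-→d15:-→d16:-→d17:-→d18:-→d19:-→d20:-→d21:-→d22:-→d23:-→d24:-→d25:-→d26:-→d27:-→d28:H0  best=H0
  add 181.48.0.0/12 -> H0 at depth 12
  ? 181.48.210.63  path d0:-→d1:-→d2:-→d3:-→d4:-→d5:-→d6:-→d7:-→d8:-→d9:-→d10:-→d11:-→d12:H0→d13:-  best=H0
  add 181.0.0.0/8 -> H4 at depth 8
  - 181.0.0.0/8 clear@8
  add 0.0.0.0/0 -> H4 at depth 0
  - 181.48.0.0/12 clear@12
  add 128.108.0.0/20 -> H4 at depth 20
  add 181.55.94.58/32 -> H0 at depth 32
  add 181.55.94.58/32 -> H2 at depth 32
  add 181.55.94.58/32 -> H1 at depth 32
  add 128.108.11.0/25 -> H1 at depth 25
  ? 181.55.94.58  path d0:H4→d1:-→d2:-→d3:-→d4:-→d5:-→d6:-→d7:-→d8:-→d9:-→d10:-→d11:-→d12:-→d13:-→d14:-→d15:-→d16:-→d17:-→d18:-→d19:-→d20:H3→d21:-→d22:-→d23:-→d24:-→d25:H1→d26:-→d27:-→d28:-→d29:-→d30:-→d31:-→d32:H1  best=H1
  add 181.55.94.58/32 -> H4 at depth 32
  add 181.48.0.0/12 -> H0 at depth 12
  - 128.108.11.0/25 clear@25
  ? 128.96.0.0  path d0:H4→d1:-→d2:-→d3:-→d4:-→d5:-→d6:-→d7:-→d8:-→d9:-→d10:-→d11:-→d12:H4  best=H4
  - 181.55.80.0/20 clear@20
  add 181.55.94.58/32 -> H2 at depth 32

== LOOKUPS ==
["H4","H0","H0","H1","H4"]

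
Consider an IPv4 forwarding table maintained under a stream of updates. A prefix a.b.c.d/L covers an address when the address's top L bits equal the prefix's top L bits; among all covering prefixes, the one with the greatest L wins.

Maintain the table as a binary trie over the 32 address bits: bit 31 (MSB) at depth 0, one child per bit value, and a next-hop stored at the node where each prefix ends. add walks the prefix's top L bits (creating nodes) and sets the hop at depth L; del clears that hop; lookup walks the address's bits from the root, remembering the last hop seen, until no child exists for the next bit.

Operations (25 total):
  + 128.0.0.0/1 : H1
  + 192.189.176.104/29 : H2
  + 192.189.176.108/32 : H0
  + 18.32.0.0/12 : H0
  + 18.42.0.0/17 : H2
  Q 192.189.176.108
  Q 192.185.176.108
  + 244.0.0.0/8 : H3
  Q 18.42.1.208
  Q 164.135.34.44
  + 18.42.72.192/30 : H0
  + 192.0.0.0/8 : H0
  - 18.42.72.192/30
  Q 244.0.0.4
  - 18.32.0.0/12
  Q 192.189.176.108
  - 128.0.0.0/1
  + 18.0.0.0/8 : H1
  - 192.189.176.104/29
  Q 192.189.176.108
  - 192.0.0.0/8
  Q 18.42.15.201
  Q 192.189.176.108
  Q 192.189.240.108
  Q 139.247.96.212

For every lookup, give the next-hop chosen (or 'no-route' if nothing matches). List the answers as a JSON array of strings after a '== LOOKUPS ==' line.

Apply in order:
  + 128.0.0.0/1 (H1) depth=1
  + 192.189.176.104/29 (H2) depth=29
  + 192.189.176.108/32 (H0) depth=32
  + 18.32.0.0/12 (H0) depth=12
  + 18.42.0.0/17 (H2) depth=17
  Q 192.189.176.108: descend 11000000101111011011000001101100 ; hops seen [H1,H2,H0] ; pick H0
  Q 192.185.176.108: descend 1100000010111 ; hops seen [H1] ; pick H1
  + 244.0.0.0/8 (H3) depth=8
  Q 18.42.1.208: descend 00010010001010100 ; hops seen [H0,H2] ; pick H2
  Q 164.135.34.44: descend 1 ; hops seen [H1] ; pick H1
  + 18.42.72.192/30 (H0) depth=30
  + 192.0.0.0/8 (H0) depth=8
  - 18.42.72.192/30 clear@30
  Q 244.0.0.4: descend 11110100 ; hops seen [H1,H3] ; pick H3
  - 18.32.0.0/12 clear@12
  Q 192.189.176.108: descend 11000000101111011011000001101100 ; hops seen [H1,H0,H2,H0] ; pick H0
  - 128.0.0.0/1 clear@1
  + 18.0.0.0/8 (H1) depth=8
  - 192.189.176.104/29 clear@29
  Q 192.189.176.108: descend 11000000101111011011000001101100 ; hops seen [H0,H0] ; pick H0
  - 192.0.0.0/8 clear@8
  Q 18.42.15.201: descend 00010010001010100 ; hops seen [H1,H2] ; pick H2
  Q 192.189.176.108: descend 11000000101111011011000001101100 ; hops seen [H0] ; pick H0
  Q 192.189.240.108: descend 11000000101111011 ; hops seen [∅] ; pick no-route
  Q 139.247.96.212: descend 1 ; hops seen [∅] ; pick no-route

== LOOKUPS ==
["H0","H1","H2","H1","H3","H0","H0","H2","H0","no-route","no-route"]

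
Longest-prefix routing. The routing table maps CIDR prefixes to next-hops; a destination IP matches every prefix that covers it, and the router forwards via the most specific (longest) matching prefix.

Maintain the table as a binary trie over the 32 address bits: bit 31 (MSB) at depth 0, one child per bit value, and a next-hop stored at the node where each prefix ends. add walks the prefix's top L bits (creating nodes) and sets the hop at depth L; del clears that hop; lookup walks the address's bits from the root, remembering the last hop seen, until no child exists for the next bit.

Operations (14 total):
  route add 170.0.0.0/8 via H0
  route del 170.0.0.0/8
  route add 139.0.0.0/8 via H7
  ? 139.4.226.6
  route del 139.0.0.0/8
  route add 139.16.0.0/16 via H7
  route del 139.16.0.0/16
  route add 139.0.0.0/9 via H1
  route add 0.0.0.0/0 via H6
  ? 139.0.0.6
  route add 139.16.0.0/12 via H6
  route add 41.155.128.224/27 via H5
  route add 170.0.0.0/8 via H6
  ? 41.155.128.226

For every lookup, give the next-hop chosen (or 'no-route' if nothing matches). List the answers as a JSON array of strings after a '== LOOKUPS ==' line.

Apply in order:
  add 170.0.0.0/8 -> H0 at depth 8
  del 170.0.0.0/8 (clear depth 8)
  add 139.0.0.0/8 -> H7 at depth 8
  ? 139.4.226.6  path d0:-→d1:-→d2:-→d3:-→d4:-→d5:-→d6:-→d7:-→d8:H7  best=H7
  del 139.0.0.0/8 (clear depth 8)
  add 139.16.0.0/16 -> H7 at depth 16
  del 139.16.0.0/16 (clear depth 16)
  add 139.0.0.0/9 -> H1 at depth 9
  add 0.0.0.0/0 -> H6 at depth 0
  ? 139.0.0.6  path d0:H6→d1:-→d2:-→d3:-→d4:-→d5:-→d6:-→d7:-→d8:-→d9:H1→d10:-→d11:-  best=H1
  add 139.16.0.0/12 -> H6 at depth 12
  add 41.155.128.224/27 -> H5 at depth 27
  add 170.0.0.0/8 -> H6 at depth 8
  ? 41.155.128.226  path d0:H6→d1:-→d2:-→d3:-→d4:-→d5:-→d6:-→d7:-→d8:-→d9:-→d10:-→d11:-→d12:-→d13:-→d14:-→d15:-→d16:-→d17:-→d18:-→d19:-→d20:-→d21:-→d22:-→d23:-→d24:-→d25:-→d26:-→d27:H5  best=H5

== LOOKUPS ==
["H7","H1","H5"]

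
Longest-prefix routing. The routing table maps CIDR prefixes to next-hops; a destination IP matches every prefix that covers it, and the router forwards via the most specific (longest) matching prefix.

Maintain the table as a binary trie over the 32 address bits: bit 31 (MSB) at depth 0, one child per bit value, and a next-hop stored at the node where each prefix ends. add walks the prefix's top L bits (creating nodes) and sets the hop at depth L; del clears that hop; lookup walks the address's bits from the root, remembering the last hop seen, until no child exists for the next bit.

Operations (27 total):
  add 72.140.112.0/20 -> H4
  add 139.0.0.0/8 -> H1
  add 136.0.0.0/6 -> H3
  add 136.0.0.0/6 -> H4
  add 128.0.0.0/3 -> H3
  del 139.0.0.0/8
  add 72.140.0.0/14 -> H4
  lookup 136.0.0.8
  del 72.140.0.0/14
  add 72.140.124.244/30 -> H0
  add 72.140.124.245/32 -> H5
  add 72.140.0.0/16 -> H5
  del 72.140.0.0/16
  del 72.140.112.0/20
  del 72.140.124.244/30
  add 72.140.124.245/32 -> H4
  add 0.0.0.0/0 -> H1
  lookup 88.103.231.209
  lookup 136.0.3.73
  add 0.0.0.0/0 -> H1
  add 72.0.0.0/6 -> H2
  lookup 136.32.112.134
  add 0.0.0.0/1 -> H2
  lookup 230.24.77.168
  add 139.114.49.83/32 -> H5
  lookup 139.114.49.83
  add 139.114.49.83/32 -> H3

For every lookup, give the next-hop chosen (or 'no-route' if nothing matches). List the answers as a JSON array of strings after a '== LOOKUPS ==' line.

Process each operation:
  add 72.140.112.0/20 -> H4 at depth 20
  add 139.0.0.0/8 -> H1 at depth 8
  add 136.0.0.0/6 -> H3 at depth 6
  add 136.0.0.0/6 -> H4 at depth 6
  add 128.0.0.0/3 -> H3 at depth 3
  - 139.0.0.0/8 clear@8
  add 72.140.0.0/14 -> H4 at depth 14
  Q 136.0.0.8: descend 100010 ; hops seen [H3,H4] ; pick H4
  - 72.140.0.0/14 clear@14
  add 72.140.124.244/30 -> H0 at depth 30
  add 72.140.124.245/32 -> H5 at depth 32
  add 72.140.0.0/16 -> H5 at depth 16
  - 72.140.0.0/16 clear@16
  - 72.140.112.0/20 clear@20
  - 72.140.124.244/30 clear@30
  add 72.140.124.245/32 -> H4 at depth 32
  add 0.0.0.0/0 -> H1 at depth 0
  Q 88.103.231.209: descend 010 ; hops seen [H1] ; pick H1
  Q 136.0.3.73: descend 100010 ; hops seen [H1,H3,H4] ; pick H4
  add 0.0.0.0/0 -> H1 at depth 0
  add 72.0.0.0/6 -> H2 at depth 6
  Q 136.32.112.134: descend 100010 ; hops seen [H1,H3,H4] ; pick H4
  add 0.0.0.0/1 -> H2 at depth 1
  Q 230.24.77.168: descend 1 ; hops seen [H1] ; pick H1
  add 139.114.49.83/32 -> H5 at depth 32
  Q 139.114.49.83: descend 10001011011100100011000101010011 ; hops seen [H1,H3,H4,H5] ; pick H5
  add 139.114.49.83/32 -> H3 at depth 32

== LOOKUPS ==
["H4","H1","H4","H4","H1","H5"]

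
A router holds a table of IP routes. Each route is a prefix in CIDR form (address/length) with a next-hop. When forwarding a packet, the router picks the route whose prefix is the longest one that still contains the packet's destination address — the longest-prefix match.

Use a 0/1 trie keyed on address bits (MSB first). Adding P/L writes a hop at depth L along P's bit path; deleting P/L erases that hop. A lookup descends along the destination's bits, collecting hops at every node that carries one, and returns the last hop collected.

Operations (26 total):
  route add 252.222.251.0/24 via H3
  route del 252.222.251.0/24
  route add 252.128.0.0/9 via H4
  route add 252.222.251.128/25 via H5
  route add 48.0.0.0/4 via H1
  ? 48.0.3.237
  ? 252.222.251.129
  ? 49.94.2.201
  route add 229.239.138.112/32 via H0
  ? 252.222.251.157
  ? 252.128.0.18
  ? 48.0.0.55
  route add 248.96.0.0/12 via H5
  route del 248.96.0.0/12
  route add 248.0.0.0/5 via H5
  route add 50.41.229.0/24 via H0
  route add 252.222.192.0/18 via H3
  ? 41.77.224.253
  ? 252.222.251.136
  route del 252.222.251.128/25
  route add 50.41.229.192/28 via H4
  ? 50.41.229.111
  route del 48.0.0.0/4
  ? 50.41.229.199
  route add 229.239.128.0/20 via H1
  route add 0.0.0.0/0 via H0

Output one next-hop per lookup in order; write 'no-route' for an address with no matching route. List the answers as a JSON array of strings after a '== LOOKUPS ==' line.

Apply in order:
  + 252.222.251.0/24 (H3) depth=24
  - 252.222.251.0/24 clear@24
  + 252.128.0.0/9 (H4) depth=9
  + 252.222.251.128/25 (H5) depth=25
  + 48.0.0.0/4 (H1) depth=4
  Q 48.0.3.237: descend 0011 ; hops seen [H1] ; pick H1
  Q 252.222.251.129: descend 1111110011011110111110111 ; hops seen [H4,H5] ; pick H5
  Q 49.94.2.201: descend 0011 ; hops seen [H1] ; pick H1
  + 229.239.138.112/32 (H0) depth=32
  Q 252.222.251.157: descend 1111110011011110111110111 ; hops seen [H4,H5] ; pick H5
  Q 252.128.0.18: descend 111111001 ; hops seen [H4] ; pick H4
  Q 48.0.0.55: descend 0011 ; hops seen [H1] ; pick H1
  + 248.96.0.0/12 (H5) depth=12
  - 248.96.0.0/12 clear@12
  + 248.0.0.0/5 (H5) depth=5
  + 50.41.229.0/24 (H0) depth=24
  + 252.222.192.0/18 (H3) depth=18
  Q 41.77.224.253: descend 001 ; hops seen [∅] ; pick no-route
  Q 252.222.251.136: descend 1111110011011110111110111 ; hops seen [H5,H4,H3,H5] ; pick H5
  - 252.222.251.128/25 clear@25
  + 50.41.229.192/28 (H4) depth=28
  Q 50.41.229.111: descend 001100100010100111100101 ; hops seen [H1,H0] ; pick H0
  - 48.0.0.0/4 clear@4
  Q 50.41.229.199: descend 0011001000101001111001011100 ; hops seen [H0,H4] ; pick H4
  + 229.239.128.0/20 (H1) depth=20
  + 0.0.0.0/0 (H0) depth=0

== LOOKUPS ==
["H1","H5","H1","H5","H4","H1","no-route","H5","H0","H4"]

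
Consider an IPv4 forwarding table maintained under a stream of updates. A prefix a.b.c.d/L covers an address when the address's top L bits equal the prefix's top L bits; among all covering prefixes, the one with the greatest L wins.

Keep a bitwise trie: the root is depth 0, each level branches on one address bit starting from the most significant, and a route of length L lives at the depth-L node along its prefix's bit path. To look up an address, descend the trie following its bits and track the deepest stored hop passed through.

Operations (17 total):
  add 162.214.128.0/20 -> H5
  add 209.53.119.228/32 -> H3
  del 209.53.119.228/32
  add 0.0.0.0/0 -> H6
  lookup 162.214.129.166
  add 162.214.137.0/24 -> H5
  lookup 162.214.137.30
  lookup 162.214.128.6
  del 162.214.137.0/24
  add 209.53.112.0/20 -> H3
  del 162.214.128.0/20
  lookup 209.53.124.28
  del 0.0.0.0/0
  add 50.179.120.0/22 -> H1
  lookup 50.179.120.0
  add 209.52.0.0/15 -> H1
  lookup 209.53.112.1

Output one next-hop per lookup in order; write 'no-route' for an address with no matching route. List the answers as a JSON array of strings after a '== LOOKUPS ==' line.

Trace:
  add 162.214.128.0/20 -> H5 at depth 20
  add 209.53.119.228/32 -> H3 at depth 32
  del 209.53.119.228/32 (clear depth 32)
  add 0.0.0.0/0 -> H6 at depth 0
  Q 162.214.129.166: descend 10100010110101101000 ; hops seen [H6,H5] ; pick H5
  add 162.214.137.0/24 -> H5 at depth 24
  Q 162.214.137.30: descend 101000101101011010001001 ; hops seen [H6,H5,H5] ; pick H5
  Q 162.214.128.6: descend 10100010110101101000 ; hops seen [H6,H5] ; pick H5
  del 162.214.137.0/24 (clear depth 24)
  add 209.53.112.0/20 -> H3 at depth 20
  del 162.214.128.0/20 (clear depth 20)
  Q 209.53.124.28: descend 11010001001101010111 ; hops seen [H6,H3] ; pick H3
  del 0.0.0.0/0 (clear depth 0)
  add 50.179.120.0/22 -> H1 at depth 22
  Q 50.179.120.0: descend 0011001010110011011110 ; hops seen [H1] ; pick H1
  add 209.52.0.0/15 -> H1 at depth 15
  Q 209.53.112.1: descend 110100010011010101110 ; hops seen [H1,H3] ; pick H3

== LOOKUPS ==
["H5","H5","H5","H3","H1","H3"]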